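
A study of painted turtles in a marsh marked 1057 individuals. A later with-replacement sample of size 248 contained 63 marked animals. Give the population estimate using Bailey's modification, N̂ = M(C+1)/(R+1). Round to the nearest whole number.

N̂ = 1057·(248+1)/(63+1) = 1057·249/64 = 263193/64 ≈ 4112.4 → 4112

N ≈ 4112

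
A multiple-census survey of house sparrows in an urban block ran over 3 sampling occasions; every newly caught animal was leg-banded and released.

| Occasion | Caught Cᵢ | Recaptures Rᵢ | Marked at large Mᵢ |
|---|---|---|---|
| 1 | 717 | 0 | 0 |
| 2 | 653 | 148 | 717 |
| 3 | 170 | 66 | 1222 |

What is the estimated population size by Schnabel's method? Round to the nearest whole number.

Σ MᵢCᵢ = 0·717 + 717·653 + 1222·170 = 0 + 468201 + 207740 = 675941
Σ Rᵢ = 0 + 148 + 66 = 214
N̂ = 675941 / 214 ≈ 3158.6 → 3159

N ≈ 3159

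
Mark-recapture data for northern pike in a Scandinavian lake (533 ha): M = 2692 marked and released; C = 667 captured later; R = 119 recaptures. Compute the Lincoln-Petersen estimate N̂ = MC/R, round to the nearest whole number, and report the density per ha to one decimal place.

density ≈ 28.3 northern pike per ha

N̂ = 2692·667/119 = 1795564/119 ≈ 15088.8 → 15089
Density = N̂ / area = 15089 / 533 ≈ 28.31 → 28.3 per ha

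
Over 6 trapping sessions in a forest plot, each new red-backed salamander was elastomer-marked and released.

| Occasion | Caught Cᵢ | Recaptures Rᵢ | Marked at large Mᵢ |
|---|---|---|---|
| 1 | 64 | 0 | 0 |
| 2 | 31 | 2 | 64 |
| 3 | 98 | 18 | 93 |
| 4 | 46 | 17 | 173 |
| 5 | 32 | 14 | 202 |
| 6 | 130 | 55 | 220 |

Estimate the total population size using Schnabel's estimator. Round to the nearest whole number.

N ≈ 511

Σ MᵢCᵢ = 0·64 + 64·31 + 93·98 + 173·46 + 202·32 + 220·130 = 0 + 1984 + 9114 + 7958 + 6464 + 28600 = 54120
Σ Rᵢ = 0 + 2 + 18 + 17 + 14 + 55 = 106
N̂ = 54120 / 106 ≈ 510.6 → 511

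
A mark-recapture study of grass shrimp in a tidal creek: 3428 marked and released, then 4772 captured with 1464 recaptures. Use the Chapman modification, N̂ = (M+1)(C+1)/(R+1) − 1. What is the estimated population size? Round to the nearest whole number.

N ≈ 11,171

N̂ = (3428+1)(4772+1)/(1464+1) − 1 = 3429·4773/1465 − 1
= 16366617/1465 − 1 ≈ 11171.8 − 1 ≈ 11170.8 → 11171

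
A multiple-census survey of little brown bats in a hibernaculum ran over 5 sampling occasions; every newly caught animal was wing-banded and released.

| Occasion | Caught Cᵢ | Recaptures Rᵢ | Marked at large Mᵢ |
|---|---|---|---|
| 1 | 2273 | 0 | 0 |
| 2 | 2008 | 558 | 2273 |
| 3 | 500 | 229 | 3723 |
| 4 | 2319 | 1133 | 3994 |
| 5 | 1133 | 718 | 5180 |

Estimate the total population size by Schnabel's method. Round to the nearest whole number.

Σ MᵢCᵢ = 0·2273 + 2273·2008 + 3723·500 + 3994·2319 + 5180·1133 = 0 + 4564184 + 1861500 + 9262086 + 5868940 = 21556710
Σ Rᵢ = 0 + 558 + 229 + 1133 + 718 = 2638
N̂ = 21556710 / 2638 ≈ 8171.6 → 8172

N ≈ 8172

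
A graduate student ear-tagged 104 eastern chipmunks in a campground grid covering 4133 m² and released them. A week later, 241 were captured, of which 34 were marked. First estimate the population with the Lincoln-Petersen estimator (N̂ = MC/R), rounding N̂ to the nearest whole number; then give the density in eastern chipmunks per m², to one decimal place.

density ≈ 0.2 eastern chipmunks per m²

N̂ = 104·241/34 = 25064/34 ≈ 737.2 → 737
Density = N̂ / area = 737 / 4133 ≈ 0.18 → 0.2 per m²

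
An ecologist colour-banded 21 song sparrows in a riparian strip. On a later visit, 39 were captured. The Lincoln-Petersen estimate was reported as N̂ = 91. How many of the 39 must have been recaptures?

From N = M·C/R: R = M·C / N = 21·39 / 91 = 819 / 91 = 9.

R = 9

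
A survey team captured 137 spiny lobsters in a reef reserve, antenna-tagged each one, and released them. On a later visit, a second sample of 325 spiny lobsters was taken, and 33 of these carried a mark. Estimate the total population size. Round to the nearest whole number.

N = (137 × 325) / 33 = 44525 / 33 ≈ 1349.2 → 1349

N ≈ 1349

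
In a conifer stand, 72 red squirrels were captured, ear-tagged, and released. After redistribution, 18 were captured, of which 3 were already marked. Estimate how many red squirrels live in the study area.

Lincoln-Petersen assumes M/N = R/C, so N = M·C / R.
N = (72 × 18) / 3 = 1296 / 3 = 432

N = 432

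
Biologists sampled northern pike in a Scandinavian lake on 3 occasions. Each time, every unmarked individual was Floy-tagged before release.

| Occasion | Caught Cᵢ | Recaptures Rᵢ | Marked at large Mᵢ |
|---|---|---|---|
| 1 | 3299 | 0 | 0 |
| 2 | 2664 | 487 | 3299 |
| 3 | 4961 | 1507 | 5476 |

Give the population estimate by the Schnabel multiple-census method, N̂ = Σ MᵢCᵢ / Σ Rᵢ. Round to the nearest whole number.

N ≈ 18,032

Σ MᵢCᵢ = 0·3299 + 3299·2664 + 5476·4961 = 0 + 8788536 + 27166436 = 35954972
Σ Rᵢ = 0 + 487 + 1507 = 1994
N̂ = 35954972 / 1994 ≈ 18031.6 → 18032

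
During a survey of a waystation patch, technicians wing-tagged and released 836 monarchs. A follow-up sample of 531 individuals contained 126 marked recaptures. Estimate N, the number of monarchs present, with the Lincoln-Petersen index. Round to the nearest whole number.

N ≈ 3523

The marked fraction in the recapture sample should equal the marked fraction in the population: 126/531 = 836/N.
N = (836 × 531) / 126 = 443916 / 126 ≈ 3523.1 → 3523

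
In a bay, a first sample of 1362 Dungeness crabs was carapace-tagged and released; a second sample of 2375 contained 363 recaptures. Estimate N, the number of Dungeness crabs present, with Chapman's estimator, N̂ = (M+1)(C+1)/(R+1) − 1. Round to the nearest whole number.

N̂ = (1362+1)(2375+1)/(363+1) − 1 = 1363·2376/364 − 1
= 3238488/364 − 1 ≈ 8896.9 − 1 ≈ 8895.9 → 8896

N ≈ 8896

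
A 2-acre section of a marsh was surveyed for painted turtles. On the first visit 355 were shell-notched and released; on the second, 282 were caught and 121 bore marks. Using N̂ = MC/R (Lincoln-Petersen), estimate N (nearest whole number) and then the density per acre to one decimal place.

N̂ = 355·282/121 = 100110/121 ≈ 827.4 → 827
Density = N̂ / area = 827 / 2 ≈ 413.50 → 413.5 per acre

density ≈ 413.5 painted turtles per acre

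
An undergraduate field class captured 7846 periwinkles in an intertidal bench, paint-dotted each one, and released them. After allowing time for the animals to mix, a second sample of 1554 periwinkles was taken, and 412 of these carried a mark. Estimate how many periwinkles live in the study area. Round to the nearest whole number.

Lincoln-Petersen assumes M/N = R/C, so N = M·C / R.
N = (7846 × 1554) / 412 = 12192684 / 412 ≈ 29593.9 → 29594

N ≈ 29,594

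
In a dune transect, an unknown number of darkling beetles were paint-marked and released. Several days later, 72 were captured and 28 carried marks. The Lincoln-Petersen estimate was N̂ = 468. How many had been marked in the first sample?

From N = M·C/R: M = N·R / C = 468·28 / 72 = 13104 / 72 = 182.

M = 182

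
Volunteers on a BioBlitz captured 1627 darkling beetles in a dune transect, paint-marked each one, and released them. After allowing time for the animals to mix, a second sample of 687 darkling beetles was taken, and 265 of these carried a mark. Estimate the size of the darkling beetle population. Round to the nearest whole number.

The marked fraction in the recapture sample should equal the marked fraction in the population: 265/687 = 1627/N.
N = (1627 × 687) / 265 = 1117749 / 265 ≈ 4217.9 → 4218

N ≈ 4218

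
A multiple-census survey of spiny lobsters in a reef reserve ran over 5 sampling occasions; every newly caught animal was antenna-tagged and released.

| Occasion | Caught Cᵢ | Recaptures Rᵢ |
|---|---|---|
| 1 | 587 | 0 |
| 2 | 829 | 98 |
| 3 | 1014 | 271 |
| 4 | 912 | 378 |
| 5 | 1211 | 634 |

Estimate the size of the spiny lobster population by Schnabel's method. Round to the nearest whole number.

N ≈ 4957

Marked at large before each occasion: Mᵢ = Σⱼ<ᵢ (Cⱼ − Rⱼ) → M1=0, M2=587, M3=1318, M4=2061, M5=2595
Σ MᵢCᵢ = 0·587 + 587·829 + 1318·1014 + 2061·912 + 2595·1211 = 0 + 486623 + 1336452 + 1879632 + 3142545 = 6845252
Σ Rᵢ = 0 + 98 + 271 + 378 + 634 = 1381
N̂ = 6845252 / 1381 ≈ 4956.7 → 4957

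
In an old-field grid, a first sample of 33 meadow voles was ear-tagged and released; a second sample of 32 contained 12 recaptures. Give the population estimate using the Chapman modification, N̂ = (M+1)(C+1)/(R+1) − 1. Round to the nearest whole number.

N ≈ 85

N̂ = (33+1)(32+1)/(12+1) − 1 = 34·33/13 − 1
= 1122/13 − 1 ≈ 86.3 − 1 ≈ 85.3 → 85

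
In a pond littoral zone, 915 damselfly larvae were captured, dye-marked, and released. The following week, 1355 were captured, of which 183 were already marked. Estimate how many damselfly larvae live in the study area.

N = 6775

If marked individuals mix randomly, R/C ≈ M/N, giving N ≈ M·C/R.
N = (915 × 1355) / 183 = 1239825 / 183 = 6775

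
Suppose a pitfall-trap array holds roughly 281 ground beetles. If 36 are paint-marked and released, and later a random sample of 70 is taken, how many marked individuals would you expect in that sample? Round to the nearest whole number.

The marked fraction of the population is 36/281, so in a sample of 70 expect C·(M/N) marked.
E[R] = 36 × 70 / 281 = 2520 / 281 ≈ 9.0 → 9

expected recaptures ≈ 9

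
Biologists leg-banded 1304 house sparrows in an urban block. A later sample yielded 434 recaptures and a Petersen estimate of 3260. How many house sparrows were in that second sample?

C = 1085

From N = M·C/R: C = N·R / M = 3260·434 / 1304 = 1414840 / 1304 = 1085.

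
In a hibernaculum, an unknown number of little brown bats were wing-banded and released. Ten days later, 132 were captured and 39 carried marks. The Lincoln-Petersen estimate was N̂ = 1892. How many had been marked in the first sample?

From N = M·C/R: M = N·R / C = 1892·39 / 132 = 73788 / 132 = 559.

M = 559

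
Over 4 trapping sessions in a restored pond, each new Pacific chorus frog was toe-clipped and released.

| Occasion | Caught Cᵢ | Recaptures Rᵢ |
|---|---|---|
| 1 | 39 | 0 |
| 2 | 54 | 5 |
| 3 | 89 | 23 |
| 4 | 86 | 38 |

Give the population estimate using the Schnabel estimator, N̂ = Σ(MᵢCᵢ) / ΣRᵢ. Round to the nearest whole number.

N ≈ 351

Marked at large before each occasion: Mᵢ = Σⱼ<ᵢ (Cⱼ − Rⱼ) → M1=0, M2=39, M3=88, M4=154
Σ MᵢCᵢ = 0·39 + 39·54 + 88·89 + 154·86 = 0 + 2106 + 7832 + 13244 = 23182
Σ Rᵢ = 0 + 5 + 23 + 38 = 66
N̂ = 23182 / 66 ≈ 351.2 → 351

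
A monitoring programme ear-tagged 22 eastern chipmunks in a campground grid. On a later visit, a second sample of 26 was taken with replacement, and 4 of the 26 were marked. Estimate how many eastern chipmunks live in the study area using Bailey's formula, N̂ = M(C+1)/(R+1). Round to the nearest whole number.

N̂ = 22·(26+1)/(4+1) = 22·27/5 = 594/5 ≈ 118.8 → 119

N ≈ 119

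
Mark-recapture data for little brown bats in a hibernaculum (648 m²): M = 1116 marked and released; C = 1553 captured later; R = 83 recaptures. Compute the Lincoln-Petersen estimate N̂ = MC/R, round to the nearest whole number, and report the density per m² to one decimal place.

density ≈ 32.2 little brown bats per m²

N̂ = 1116·1553/83 = 1733148/83 ≈ 20881.3 → 20881
Density = N̂ / area = 20881 / 648 ≈ 32.22 → 32.2 per m²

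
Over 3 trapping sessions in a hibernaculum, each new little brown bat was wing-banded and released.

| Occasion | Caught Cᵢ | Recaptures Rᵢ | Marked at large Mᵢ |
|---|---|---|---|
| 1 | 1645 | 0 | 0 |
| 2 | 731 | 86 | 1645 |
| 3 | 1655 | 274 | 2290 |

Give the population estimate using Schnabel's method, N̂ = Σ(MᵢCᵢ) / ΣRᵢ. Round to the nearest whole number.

Σ MᵢCᵢ = 0·1645 + 1645·731 + 2290·1655 = 0 + 1202495 + 3789950 = 4992445
Σ Rᵢ = 0 + 86 + 274 = 360
N̂ = 4992445 / 360 ≈ 13867.9 → 13868

N ≈ 13,868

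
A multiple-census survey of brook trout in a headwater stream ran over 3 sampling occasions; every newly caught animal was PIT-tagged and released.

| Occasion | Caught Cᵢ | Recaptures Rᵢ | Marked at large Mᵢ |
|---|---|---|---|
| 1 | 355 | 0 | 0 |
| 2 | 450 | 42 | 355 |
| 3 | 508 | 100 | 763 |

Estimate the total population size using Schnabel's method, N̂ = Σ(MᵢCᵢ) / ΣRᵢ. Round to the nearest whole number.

Σ MᵢCᵢ = 0·355 + 355·450 + 763·508 = 0 + 159750 + 387604 = 547354
Σ Rᵢ = 0 + 42 + 100 = 142
N̂ = 547354 / 142 ≈ 3854.6 → 3855

N ≈ 3855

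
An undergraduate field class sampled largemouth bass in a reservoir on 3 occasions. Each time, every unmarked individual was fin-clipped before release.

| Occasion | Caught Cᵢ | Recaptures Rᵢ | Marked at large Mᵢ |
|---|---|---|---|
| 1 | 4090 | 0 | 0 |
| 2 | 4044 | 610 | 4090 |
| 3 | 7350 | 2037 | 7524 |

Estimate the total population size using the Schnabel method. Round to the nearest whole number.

N ≈ 27,141

Σ MᵢCᵢ = 0·4090 + 4090·4044 + 7524·7350 = 0 + 16539960 + 55301400 = 71841360
Σ Rᵢ = 0 + 610 + 2037 = 2647
N̂ = 71841360 / 2647 ≈ 27140.7 → 27141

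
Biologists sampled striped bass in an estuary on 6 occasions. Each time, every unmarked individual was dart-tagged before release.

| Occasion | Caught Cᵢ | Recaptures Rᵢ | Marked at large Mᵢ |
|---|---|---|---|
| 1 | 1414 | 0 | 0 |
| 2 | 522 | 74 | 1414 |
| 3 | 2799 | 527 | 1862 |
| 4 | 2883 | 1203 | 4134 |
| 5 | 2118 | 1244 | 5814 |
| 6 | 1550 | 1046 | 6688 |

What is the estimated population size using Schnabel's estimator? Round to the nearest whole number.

Σ MᵢCᵢ = 0·1414 + 1414·522 + 1862·2799 + 4134·2883 + 5814·2118 + 6688·1550 = 0 + 738108 + 5211738 + 11918322 + 12314052 + 10366400 = 40548620
Σ Rᵢ = 0 + 74 + 527 + 1203 + 1244 + 1046 = 4094
N̂ = 40548620 / 4094 ≈ 9904.4 → 9904

N ≈ 9904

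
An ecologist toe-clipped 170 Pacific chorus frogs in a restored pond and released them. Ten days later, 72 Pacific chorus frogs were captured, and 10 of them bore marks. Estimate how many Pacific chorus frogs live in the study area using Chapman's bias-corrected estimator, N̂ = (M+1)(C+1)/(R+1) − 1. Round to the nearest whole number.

N ≈ 1134

N̂ = (170+1)(72+1)/(10+1) − 1 = 171·73/11 − 1
= 12483/11 − 1 ≈ 1134.8 − 1 ≈ 1133.8 → 1134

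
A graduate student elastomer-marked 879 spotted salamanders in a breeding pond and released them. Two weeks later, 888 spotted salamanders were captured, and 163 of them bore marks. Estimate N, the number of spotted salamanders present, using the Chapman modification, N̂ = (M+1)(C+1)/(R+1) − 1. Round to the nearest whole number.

N̂ = (879+1)(888+1)/(163+1) − 1 = 880·889/164 − 1
= 782320/164 − 1 ≈ 4770.2 − 1 ≈ 4769.2 → 4769

N ≈ 4769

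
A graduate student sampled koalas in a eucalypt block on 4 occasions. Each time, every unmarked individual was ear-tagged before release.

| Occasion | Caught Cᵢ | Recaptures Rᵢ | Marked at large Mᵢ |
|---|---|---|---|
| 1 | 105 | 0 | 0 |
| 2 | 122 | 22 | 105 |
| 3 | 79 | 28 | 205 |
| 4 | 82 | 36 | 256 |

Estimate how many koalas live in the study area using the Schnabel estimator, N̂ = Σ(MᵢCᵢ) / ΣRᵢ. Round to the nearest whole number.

N ≈ 581

Σ MᵢCᵢ = 0·105 + 105·122 + 205·79 + 256·82 = 0 + 12810 + 16195 + 20992 = 49997
Σ Rᵢ = 0 + 22 + 28 + 36 = 86
N̂ = 49997 / 86 ≈ 581.4 → 581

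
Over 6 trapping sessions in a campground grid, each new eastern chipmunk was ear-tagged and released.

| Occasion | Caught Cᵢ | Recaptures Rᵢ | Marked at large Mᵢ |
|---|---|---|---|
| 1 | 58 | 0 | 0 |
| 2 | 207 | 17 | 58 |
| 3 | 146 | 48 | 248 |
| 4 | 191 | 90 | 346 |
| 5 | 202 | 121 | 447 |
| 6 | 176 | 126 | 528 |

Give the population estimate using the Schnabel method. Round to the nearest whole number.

N ≈ 740

Σ MᵢCᵢ = 0·58 + 58·207 + 248·146 + 346·191 + 447·202 + 528·176 = 0 + 12006 + 36208 + 66086 + 90294 + 92928 = 297522
Σ Rᵢ = 0 + 17 + 48 + 90 + 121 + 126 = 402
N̂ = 297522 / 402 ≈ 740.1 → 740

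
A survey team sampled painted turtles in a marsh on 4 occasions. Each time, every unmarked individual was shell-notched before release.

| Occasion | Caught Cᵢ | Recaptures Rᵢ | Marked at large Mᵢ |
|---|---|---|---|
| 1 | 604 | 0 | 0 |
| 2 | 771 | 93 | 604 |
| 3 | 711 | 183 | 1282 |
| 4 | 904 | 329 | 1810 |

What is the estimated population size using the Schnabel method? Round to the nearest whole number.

N ≈ 4981

Σ MᵢCᵢ = 0·604 + 604·771 + 1282·711 + 1810·904 = 0 + 465684 + 911502 + 1636240 = 3013426
Σ Rᵢ = 0 + 93 + 183 + 329 = 605
N̂ = 3013426 / 605 ≈ 4980.9 → 4981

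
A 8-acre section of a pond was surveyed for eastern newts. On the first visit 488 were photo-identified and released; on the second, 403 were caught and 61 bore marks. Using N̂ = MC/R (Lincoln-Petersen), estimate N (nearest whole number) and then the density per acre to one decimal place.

density ≈ 403.0 eastern newts per acre

N̂ = 488·403/61 = 196664/61 = 3224
Density = N̂ / area = 3224 / 8 = 403.0 per acre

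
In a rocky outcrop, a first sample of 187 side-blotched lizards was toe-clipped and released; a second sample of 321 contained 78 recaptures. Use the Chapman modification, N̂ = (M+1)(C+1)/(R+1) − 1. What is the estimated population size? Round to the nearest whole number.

N ≈ 765

N̂ = (187+1)(321+1)/(78+1) − 1 = 188·322/79 − 1
= 60536/79 − 1 ≈ 766.3 − 1 ≈ 765.3 → 765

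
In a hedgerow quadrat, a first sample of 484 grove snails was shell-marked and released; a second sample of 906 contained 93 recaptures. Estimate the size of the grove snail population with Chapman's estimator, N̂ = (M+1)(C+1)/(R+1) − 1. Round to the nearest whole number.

N ≈ 4679

N̂ = (484+1)(906+1)/(93+1) − 1 = 485·907/94 − 1
= 439895/94 − 1 ≈ 4679.7 − 1 ≈ 4678.7 → 4679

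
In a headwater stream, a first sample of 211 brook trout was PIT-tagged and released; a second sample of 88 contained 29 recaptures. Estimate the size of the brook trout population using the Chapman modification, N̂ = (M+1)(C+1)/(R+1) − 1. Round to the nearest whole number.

N̂ = (211+1)(88+1)/(29+1) − 1 = 212·89/30 − 1
= 18868/30 − 1 ≈ 628.9 − 1 ≈ 627.9 → 628

N ≈ 628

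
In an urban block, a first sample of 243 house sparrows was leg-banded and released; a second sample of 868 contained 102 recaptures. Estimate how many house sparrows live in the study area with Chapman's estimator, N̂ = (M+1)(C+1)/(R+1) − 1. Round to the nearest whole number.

N ≈ 2058

N̂ = (243+1)(868+1)/(102+1) − 1 = 244·869/103 − 1
= 212036/103 − 1 ≈ 2058.6 − 1 ≈ 2057.6 → 2058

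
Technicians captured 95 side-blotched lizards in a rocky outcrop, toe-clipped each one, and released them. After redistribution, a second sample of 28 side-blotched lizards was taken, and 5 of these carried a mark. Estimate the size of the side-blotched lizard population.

The marked fraction in the recapture sample should equal the marked fraction in the population: 5/28 = 95/N.
N = (95 × 28) / 5 = 2660 / 5 = 532

N = 532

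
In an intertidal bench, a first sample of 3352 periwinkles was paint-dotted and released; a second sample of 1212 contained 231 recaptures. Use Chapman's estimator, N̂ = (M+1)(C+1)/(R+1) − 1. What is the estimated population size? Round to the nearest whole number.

N̂ = (3352+1)(1212+1)/(231+1) − 1 = 3353·1213/232 − 1
= 4067189/232 − 1 ≈ 17531.0 − 1 ≈ 17530.0 → 17530

N ≈ 17,530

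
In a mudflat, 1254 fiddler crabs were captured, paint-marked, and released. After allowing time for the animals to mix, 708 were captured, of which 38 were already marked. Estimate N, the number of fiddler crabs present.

N = (1254 × 708) / 38 = 887832 / 38 = 23364

N = 23,364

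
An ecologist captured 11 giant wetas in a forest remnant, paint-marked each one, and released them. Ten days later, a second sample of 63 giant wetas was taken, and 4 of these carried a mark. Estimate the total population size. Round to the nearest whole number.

N ≈ 173

N = (11 × 63) / 4 = 693 / 4 ≈ 173.2 → 173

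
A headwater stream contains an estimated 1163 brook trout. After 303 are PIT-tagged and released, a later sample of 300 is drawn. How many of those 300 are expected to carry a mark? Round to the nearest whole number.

The marked fraction of the population is 303/1163, so in a sample of 300 expect C·(M/N) marked.
E[R] = 303 × 300 / 1163 = 90900 / 1163 ≈ 78.2 → 78

expected recaptures ≈ 78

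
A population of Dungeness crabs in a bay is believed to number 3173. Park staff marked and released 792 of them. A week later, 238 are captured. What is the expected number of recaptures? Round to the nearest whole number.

The marked fraction of the population is 792/3173, so in a sample of 238 expect C·(M/N) marked.
E[R] = 792 × 238 / 3173 = 188496 / 3173 ≈ 59.4 → 59

expected recaptures ≈ 59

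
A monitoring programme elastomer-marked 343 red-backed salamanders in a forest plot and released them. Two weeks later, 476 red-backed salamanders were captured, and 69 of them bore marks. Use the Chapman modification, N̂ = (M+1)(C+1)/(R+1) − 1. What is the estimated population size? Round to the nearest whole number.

N̂ = (343+1)(476+1)/(69+1) − 1 = 344·477/70 − 1
= 164088/70 − 1 ≈ 2344.1 − 1 ≈ 2343.1 → 2343

N ≈ 2343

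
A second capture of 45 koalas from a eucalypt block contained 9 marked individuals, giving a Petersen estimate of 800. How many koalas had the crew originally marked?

From N = M·C/R: M = N·R / C = 800·9 / 45 = 7200 / 45 = 160.

M = 160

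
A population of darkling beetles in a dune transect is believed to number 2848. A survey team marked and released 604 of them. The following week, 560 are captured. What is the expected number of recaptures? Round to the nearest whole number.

expected recaptures ≈ 119

Expected recaptures E[R] = M·C / N.
E[R] = 604 × 560 / 2848 = 338240 / 2848 ≈ 118.8 → 119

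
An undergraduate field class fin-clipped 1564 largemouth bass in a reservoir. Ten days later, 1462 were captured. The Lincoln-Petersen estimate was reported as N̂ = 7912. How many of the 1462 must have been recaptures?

From N = M·C/R: R = M·C / N = 1564·1462 / 7912 = 2286568 / 7912 = 289.

R = 289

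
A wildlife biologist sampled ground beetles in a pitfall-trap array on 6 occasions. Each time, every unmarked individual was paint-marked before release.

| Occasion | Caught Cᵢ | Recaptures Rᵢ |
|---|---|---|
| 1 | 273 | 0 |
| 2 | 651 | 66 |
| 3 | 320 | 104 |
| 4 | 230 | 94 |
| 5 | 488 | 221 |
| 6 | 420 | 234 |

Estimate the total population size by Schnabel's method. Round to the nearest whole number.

N ≈ 2657

Marked at large before each occasion: Mᵢ = Σⱼ<ᵢ (Cⱼ − Rⱼ) → M1=0, M2=273, M3=858, M4=1074, M5=1210, M6=1477
Σ MᵢCᵢ = 0·273 + 273·651 + 858·320 + 1074·230 + 1210·488 + 1477·420 = 0 + 177723 + 274560 + 247020 + 590480 + 620340 = 1910123
Σ Rᵢ = 0 + 66 + 104 + 94 + 221 + 234 = 719
N̂ = 1910123 / 719 ≈ 2656.6 → 2657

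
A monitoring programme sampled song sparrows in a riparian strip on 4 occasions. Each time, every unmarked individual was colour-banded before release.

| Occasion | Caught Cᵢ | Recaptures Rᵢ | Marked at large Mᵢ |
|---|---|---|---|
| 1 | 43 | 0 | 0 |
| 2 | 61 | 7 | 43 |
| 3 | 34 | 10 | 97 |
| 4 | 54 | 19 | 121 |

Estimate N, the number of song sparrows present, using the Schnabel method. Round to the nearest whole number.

N ≈ 346

Σ MᵢCᵢ = 0·43 + 43·61 + 97·34 + 121·54 = 0 + 2623 + 3298 + 6534 = 12455
Σ Rᵢ = 0 + 7 + 10 + 19 = 36
N̂ = 12455 / 36 ≈ 346.0 → 346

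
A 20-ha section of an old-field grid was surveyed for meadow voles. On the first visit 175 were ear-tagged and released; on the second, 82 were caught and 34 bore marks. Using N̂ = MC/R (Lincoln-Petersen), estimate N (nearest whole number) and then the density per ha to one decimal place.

N̂ = 175·82/34 = 14350/34 ≈ 422.1 → 422
Density = N̂ / area = 422 / 20 ≈ 21.10 → 21.1 per ha

density ≈ 21.1 meadow voles per ha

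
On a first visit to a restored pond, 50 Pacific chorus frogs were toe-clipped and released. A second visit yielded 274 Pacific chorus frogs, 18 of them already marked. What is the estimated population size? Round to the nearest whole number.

The marked fraction in the recapture sample should equal the marked fraction in the population: 18/274 = 50/N.
N = (50 × 274) / 18 = 13700 / 18 ≈ 761.1 → 761

N ≈ 761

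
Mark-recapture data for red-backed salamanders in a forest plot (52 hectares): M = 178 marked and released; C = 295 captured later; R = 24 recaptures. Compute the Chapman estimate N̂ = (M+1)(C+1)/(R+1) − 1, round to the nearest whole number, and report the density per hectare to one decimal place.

density ≈ 40.7 red-backed salamanders per hectare

N̂ = 179·296/25 − 1 = 52984/25 − 1 ≈ 2118.4 → 2118
Density = N̂ / area = 2118 / 52 ≈ 40.73 → 40.7 per hectare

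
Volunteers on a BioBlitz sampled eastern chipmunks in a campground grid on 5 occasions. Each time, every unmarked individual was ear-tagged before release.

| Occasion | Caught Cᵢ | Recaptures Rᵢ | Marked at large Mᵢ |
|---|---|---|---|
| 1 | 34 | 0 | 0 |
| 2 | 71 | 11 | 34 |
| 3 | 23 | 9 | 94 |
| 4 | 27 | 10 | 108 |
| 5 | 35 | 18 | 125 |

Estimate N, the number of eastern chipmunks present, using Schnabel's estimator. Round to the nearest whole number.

Σ MᵢCᵢ = 0·34 + 34·71 + 94·23 + 108·27 + 125·35 = 0 + 2414 + 2162 + 2916 + 4375 = 11867
Σ Rᵢ = 0 + 11 + 9 + 10 + 18 = 48
N̂ = 11867 / 48 ≈ 247.2 → 247

N ≈ 247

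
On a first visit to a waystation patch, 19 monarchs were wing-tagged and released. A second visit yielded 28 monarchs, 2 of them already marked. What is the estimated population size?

If marked individuals mix randomly, R/C ≈ M/N, giving N ≈ M·C/R.
N = (19 × 28) / 2 = 532 / 2 = 266

N = 266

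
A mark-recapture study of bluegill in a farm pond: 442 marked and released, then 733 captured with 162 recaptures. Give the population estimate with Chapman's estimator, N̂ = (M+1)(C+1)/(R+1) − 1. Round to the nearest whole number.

N ≈ 1994

N̂ = (442+1)(733+1)/(162+1) − 1 = 443·734/163 − 1
= 325162/163 − 1 ≈ 1994.9 − 1 ≈ 1993.9 → 1994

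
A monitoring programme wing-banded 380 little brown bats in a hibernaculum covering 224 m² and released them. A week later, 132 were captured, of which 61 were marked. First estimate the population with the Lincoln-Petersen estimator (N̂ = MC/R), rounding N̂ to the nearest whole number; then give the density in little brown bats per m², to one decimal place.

density ≈ 3.7 little brown bats per m²

N̂ = 380·132/61 = 50160/61 ≈ 822.3 → 822
Density = N̂ / area = 822 / 224 ≈ 3.67 → 3.7 per m²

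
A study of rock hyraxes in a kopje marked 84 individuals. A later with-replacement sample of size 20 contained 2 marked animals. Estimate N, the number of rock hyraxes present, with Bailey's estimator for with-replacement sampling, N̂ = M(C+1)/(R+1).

N = 588

N̂ = 84·(20+1)/(2+1) = 84·21/3 = 1764/3 = 588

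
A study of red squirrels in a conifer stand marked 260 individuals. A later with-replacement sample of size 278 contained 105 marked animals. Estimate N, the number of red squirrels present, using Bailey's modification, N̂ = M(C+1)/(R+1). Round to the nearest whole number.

N̂ = 260·(278+1)/(105+1) = 260·279/106 = 72540/106 ≈ 684.3 → 684

N ≈ 684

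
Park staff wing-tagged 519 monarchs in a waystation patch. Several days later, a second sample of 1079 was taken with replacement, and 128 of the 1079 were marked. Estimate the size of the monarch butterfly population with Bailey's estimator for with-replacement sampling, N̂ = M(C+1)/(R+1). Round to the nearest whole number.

N̂ = 519·(1079+1)/(128+1) = 519·1080/129 = 560520/129 ≈ 4345.1 → 4345

N ≈ 4345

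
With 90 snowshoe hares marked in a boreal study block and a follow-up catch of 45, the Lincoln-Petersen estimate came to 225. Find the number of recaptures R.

From N = M·C/R: R = M·C / N = 90·45 / 225 = 4050 / 225 = 18.

R = 18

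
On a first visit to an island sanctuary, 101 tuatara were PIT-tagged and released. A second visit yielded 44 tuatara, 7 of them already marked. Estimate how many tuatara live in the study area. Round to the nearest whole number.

N ≈ 635

The marked fraction in the recapture sample should equal the marked fraction in the population: 7/44 = 101/N.
N = (101 × 44) / 7 = 4444 / 7 ≈ 634.9 → 635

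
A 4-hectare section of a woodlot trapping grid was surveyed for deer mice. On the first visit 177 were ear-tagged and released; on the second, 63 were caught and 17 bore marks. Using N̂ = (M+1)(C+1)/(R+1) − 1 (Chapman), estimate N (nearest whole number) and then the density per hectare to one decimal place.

N̂ = 178·64/18 − 1 = 11392/18 − 1 ≈ 631.9 → 632
Density = N̂ / area = 632 / 4 = 158.0 per hectare

density ≈ 158.0 deer mice per hectare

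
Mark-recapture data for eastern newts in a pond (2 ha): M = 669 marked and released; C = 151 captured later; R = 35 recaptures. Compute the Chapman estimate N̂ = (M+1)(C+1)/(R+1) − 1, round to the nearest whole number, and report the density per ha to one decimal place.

density ≈ 1414.0 eastern newts per ha

N̂ = 670·152/36 − 1 = 101840/36 − 1 ≈ 2827.9 → 2828
Density = N̂ / area = 2828 / 2 = 1414.0 per ha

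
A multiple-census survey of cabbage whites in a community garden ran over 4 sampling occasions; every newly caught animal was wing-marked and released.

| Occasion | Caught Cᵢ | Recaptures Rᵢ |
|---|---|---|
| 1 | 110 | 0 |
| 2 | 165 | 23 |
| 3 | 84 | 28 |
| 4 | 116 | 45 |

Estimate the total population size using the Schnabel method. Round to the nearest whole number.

N ≈ 782

Marked at large before each occasion: Mᵢ = Σⱼ<ᵢ (Cⱼ − Rⱼ) → M1=0, M2=110, M3=252, M4=308
Σ MᵢCᵢ = 0·110 + 110·165 + 252·84 + 308·116 = 0 + 18150 + 21168 + 35728 = 75046
Σ Rᵢ = 0 + 23 + 28 + 45 = 96
N̂ = 75046 / 96 ≈ 781.7 → 782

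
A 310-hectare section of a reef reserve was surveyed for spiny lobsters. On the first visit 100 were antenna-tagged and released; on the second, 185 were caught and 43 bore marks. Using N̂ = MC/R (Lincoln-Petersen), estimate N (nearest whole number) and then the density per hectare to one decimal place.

density ≈ 1.4 spiny lobsters per hectare

N̂ = 100·185/43 = 18500/43 ≈ 430.2 → 430
Density = N̂ / area = 430 / 310 ≈ 1.39 → 1.4 per hectare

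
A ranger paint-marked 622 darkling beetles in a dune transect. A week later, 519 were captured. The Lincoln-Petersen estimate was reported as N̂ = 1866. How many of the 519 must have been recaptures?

R = 173

From N = M·C/R: R = M·C / N = 622·519 / 1866 = 322818 / 1866 = 173.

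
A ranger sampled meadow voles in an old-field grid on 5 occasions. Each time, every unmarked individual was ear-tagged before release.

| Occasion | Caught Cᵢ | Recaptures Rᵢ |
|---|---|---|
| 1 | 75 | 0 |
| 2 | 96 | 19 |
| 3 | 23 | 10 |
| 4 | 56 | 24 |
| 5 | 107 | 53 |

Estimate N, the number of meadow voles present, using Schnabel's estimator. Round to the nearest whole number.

N ≈ 387

Marked at large before each occasion: Mᵢ = Σⱼ<ᵢ (Cⱼ − Rⱼ) → M1=0, M2=75, M3=152, M4=165, M5=197
Σ MᵢCᵢ = 0·75 + 75·96 + 152·23 + 165·56 + 197·107 = 0 + 7200 + 3496 + 9240 + 21079 = 41015
Σ Rᵢ = 0 + 19 + 10 + 24 + 53 = 106
N̂ = 41015 / 106 ≈ 386.9 → 387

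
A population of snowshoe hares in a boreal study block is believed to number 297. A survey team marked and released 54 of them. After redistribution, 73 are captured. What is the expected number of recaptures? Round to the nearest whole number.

expected recaptures ≈ 13

Expected recaptures E[R] = M·C / N.
E[R] = 54 × 73 / 297 = 3942 / 297 ≈ 13.3 → 13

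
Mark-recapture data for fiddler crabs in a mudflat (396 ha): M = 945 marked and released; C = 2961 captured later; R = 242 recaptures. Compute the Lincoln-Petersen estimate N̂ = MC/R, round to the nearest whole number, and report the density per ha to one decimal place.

N̂ = 945·2961/242 = 2798145/242 ≈ 11562.6 → 11563
Density = N̂ / area = 11563 / 396 ≈ 29.20 → 29.2 per ha

density ≈ 29.2 fiddler crabs per ha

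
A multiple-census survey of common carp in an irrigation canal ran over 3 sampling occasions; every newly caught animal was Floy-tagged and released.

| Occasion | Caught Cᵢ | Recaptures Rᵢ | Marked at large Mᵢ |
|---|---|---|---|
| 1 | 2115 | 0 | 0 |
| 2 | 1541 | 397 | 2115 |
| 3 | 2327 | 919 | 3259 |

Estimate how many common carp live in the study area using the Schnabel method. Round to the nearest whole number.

Σ MᵢCᵢ = 0·2115 + 2115·1541 + 3259·2327 = 0 + 3259215 + 7583693 = 10842908
Σ Rᵢ = 0 + 397 + 919 = 1316
N̂ = 10842908 / 1316 ≈ 8239.3 → 8239

N ≈ 8239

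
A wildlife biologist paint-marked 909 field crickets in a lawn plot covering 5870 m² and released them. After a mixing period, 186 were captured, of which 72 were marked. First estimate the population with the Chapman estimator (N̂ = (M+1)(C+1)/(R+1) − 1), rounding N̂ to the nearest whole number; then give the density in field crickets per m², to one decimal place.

N̂ = 910·187/73 − 1 = 170170/73 − 1 ≈ 2330.1 → 2330
Density = N̂ / area = 2330 / 5870 ≈ 0.40 → 0.4 per m²

density ≈ 0.4 field crickets per m²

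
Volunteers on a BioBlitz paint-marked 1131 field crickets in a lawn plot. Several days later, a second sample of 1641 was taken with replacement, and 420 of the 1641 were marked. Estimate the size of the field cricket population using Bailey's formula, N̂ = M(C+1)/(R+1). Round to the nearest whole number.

N̂ = 1131·(1641+1)/(420+1) = 1131·1642/421 = 1857102/421 ≈ 4411.2 → 4411

N ≈ 4411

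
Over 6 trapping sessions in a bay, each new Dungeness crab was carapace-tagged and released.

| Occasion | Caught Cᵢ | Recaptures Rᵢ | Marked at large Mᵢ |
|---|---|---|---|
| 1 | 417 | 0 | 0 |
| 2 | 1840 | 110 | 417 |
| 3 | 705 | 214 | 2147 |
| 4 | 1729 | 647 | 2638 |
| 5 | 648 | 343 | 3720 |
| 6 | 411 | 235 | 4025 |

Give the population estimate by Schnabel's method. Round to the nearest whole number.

Σ MᵢCᵢ = 0·417 + 417·1840 + 2147·705 + 2638·1729 + 3720·648 + 4025·411 = 0 + 767280 + 1513635 + 4561102 + 2410560 + 1654275 = 10906852
Σ Rᵢ = 0 + 110 + 214 + 647 + 343 + 235 = 1549
N̂ = 10906852 / 1549 ≈ 7041.2 → 7041

N ≈ 7041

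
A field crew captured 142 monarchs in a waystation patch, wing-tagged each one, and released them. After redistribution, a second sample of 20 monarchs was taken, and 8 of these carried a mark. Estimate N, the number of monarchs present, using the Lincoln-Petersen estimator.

N = 355

Lincoln-Petersen assumes M/N = R/C, so N = M·C / R.
N = (142 × 20) / 8 = 2840 / 8 = 355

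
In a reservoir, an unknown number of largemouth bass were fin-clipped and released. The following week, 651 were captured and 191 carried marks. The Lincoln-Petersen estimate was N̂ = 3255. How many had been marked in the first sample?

From N = M·C/R: M = N·R / C = 3255·191 / 651 = 621705 / 651 = 955.

M = 955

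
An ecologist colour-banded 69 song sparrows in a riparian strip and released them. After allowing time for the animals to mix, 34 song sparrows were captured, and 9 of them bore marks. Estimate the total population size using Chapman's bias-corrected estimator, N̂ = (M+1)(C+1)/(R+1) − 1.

N = 244

N̂ = (69+1)(34+1)/(9+1) − 1 = 70·35/10 − 1
= 2450/10 − 1 = 245 − 1 = 244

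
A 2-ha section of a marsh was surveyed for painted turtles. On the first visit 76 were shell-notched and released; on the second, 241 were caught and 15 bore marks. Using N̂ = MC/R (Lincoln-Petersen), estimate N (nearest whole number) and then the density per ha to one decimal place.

N̂ = 76·241/15 = 18316/15 ≈ 1221.1 → 1221
Density = N̂ / area = 1221 / 2 ≈ 610.50 → 610.5 per ha

density ≈ 610.5 painted turtles per ha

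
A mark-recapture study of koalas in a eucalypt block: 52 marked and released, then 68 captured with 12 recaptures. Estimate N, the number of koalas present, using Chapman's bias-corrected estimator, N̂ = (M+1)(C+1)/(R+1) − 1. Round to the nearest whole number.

N ≈ 280

N̂ = (52+1)(68+1)/(12+1) − 1 = 53·69/13 − 1
= 3657/13 − 1 ≈ 281.3 − 1 ≈ 280.3 → 280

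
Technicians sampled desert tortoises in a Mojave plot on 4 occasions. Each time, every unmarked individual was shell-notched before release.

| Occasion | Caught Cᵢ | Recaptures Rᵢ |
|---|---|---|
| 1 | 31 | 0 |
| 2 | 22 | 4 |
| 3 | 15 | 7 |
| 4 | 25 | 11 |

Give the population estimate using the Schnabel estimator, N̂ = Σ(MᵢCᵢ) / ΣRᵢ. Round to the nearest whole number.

Marked at large before each occasion: Mᵢ = Σⱼ<ᵢ (Cⱼ − Rⱼ) → M1=0, M2=31, M3=49, M4=57
Σ MᵢCᵢ = 0·31 + 31·22 + 49·15 + 57·25 = 0 + 682 + 735 + 1425 = 2842
Σ Rᵢ = 0 + 4 + 7 + 11 = 22
N̂ = 2842 / 22 ≈ 129.2 → 129

N ≈ 129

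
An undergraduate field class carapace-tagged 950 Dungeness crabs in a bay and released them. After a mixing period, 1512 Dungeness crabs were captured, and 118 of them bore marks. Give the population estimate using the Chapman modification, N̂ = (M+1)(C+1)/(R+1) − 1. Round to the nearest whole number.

N̂ = (950+1)(1512+1)/(118+1) − 1 = 951·1513/119 − 1
= 1438863/119 − 1 ≈ 12091.3 − 1 ≈ 12090.3 → 12090

N ≈ 12,090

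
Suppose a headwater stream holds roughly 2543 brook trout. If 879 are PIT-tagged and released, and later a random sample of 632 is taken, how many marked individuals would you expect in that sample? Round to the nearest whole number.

expected recaptures ≈ 218

Expected recaptures E[R] = M·C / N.
E[R] = 879 × 632 / 2543 = 555528 / 2543 ≈ 218.45 → 218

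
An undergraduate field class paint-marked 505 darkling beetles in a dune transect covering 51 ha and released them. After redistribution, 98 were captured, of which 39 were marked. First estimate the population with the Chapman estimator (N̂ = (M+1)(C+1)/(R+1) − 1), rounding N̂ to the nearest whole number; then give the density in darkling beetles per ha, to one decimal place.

density ≈ 24.5 darkling beetles per ha

N̂ = 506·99/40 − 1 = 50094/40 − 1 ≈ 1251.3 → 1251
Density = N̂ / area = 1251 / 51 ≈ 24.53 → 24.5 per ha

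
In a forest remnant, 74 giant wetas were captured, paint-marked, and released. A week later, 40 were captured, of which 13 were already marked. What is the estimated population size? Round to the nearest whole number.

N ≈ 228

If marked individuals mix randomly, R/C ≈ M/N, giving N ≈ M·C/R.
N = (74 × 40) / 13 = 2960 / 13 ≈ 227.7 → 228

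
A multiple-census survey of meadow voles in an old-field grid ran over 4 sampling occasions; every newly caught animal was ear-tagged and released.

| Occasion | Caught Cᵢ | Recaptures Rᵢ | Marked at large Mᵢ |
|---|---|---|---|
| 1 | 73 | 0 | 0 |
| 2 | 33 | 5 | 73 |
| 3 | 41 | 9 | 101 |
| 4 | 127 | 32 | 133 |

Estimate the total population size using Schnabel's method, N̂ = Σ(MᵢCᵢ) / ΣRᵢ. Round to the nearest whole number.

Σ MᵢCᵢ = 0·73 + 73·33 + 101·41 + 133·127 = 0 + 2409 + 4141 + 16891 = 23441
Σ Rᵢ = 0 + 5 + 9 + 32 = 46
N̂ = 23441 / 46 ≈ 509.6 → 510

N ≈ 510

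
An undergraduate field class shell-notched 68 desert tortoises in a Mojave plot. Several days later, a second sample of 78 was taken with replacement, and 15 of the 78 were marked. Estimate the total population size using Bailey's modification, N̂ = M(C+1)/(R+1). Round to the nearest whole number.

N ≈ 336

N̂ = 68·(78+1)/(15+1) = 68·79/16 = 5372/16 ≈ 335.8 → 336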